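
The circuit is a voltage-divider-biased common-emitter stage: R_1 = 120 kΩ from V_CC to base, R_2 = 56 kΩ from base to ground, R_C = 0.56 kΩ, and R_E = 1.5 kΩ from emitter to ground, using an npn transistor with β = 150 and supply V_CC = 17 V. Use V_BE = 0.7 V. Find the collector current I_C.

Thevenize the base divider: V_Th = V_CC·R_2/(R_1+R_2) = 17×56/176 = 5.41 V, R_Th = R_1‖R_2 = 38.2 kΩ.
Base-emitter loop: V_Th = I_B·R_Th + V_BE + (β+1)I_B·R_E, so I_B = (5.41 − 0.7) / (38.2 + 151×1.5) = 0.0178 mA.
I_C = β·I_B = 150×0.0178 = 2.67 mA, and I_E = (β+1)I_B = 2.69 mA.
V_CE = V_CC − I_C·R_C − I_E·R_E = 17 − 2.67×0.56 − 2.69×1.5 = 11.5 V.
V_CE = 11.5 V > 0.2 V confirms active-region operation.

I_C ≈ 2.7 mA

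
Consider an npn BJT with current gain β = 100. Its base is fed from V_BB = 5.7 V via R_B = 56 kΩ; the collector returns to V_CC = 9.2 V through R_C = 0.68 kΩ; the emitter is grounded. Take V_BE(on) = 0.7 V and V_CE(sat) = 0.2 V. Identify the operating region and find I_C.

active; I_C ≈ 8.9 mA

Assume active. Base-emitter loop: I_B = (V_BB − V_BE)/R_B = (5.7 − 0.7)/56 = 0.0893 mA.
I_C = β·I_B = 100×0.0893 = 8.93 mA.
V_CE = V_CC − I_C·R_C = 9.2 − 8.93×0.68 = 3.13 V > V_CE(sat), so the active-region assumption holds.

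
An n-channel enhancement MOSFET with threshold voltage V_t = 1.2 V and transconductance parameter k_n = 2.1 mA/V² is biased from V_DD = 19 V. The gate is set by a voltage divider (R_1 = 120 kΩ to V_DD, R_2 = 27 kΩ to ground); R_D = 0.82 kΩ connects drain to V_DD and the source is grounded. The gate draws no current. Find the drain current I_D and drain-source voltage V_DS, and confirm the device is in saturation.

V_G = V_DD·R_2/(R_1+R_2) = 19×27/147 = 3.49 V. With the source grounded, V_GS = V_G = 3.49 V.
Assume saturation: I_D = (k_n/2)(V_GS − V_t)² = (2.1/2)×(3.49 − 1.2)² = 1.05×2.29² = 5.51 mA.
V_DS = V_DD − I_D·R_D = 19 − 5.51×0.82 = 14.5 V.
Saturation requires V_DS ≥ V_GS − V_t = 2.29 V; 14.5 ≥ 2.29 ✓.

I_D ≈ 5.5 mA, V_DS ≈ 14 V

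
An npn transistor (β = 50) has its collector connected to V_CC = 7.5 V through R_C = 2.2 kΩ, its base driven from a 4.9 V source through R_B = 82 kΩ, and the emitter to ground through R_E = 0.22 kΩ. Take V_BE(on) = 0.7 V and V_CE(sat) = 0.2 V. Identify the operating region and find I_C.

active; I_C ≈ 2.3 mA

Assume active. Base-emitter loop: I_B = (V_BB − V_BE)/(R_B + (β+1)R_E) = (4.9 − 0.7)/(82 + 51×0.22) = 0.0451 mA.
I_C = β·I_B = 50×0.0451 = 2.25 mA.
V_CE = V_CC − I_C·R_C − I_E·R_E = 7.5 − 2.25×2.2 − 2.3×0.22 = 2.04 V > V_CE(sat), so the active-region assumption holds.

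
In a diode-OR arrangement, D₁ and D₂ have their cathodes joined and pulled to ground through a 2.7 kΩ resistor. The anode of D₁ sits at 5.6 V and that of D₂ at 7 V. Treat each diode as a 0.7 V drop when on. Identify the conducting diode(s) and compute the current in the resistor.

Only D₂ conducts; I_R ≈ 2.3 mA

Assume both conduct. Then node N would need to be at both 5.6−0.7 = 4.9 V and 7−0.7 = 6.3 V, which is impossible.
Assume only D₂ conducts: V_N = 7 − 0.7 = 6.3 V, so I_R = 6.3/2.7 = 2.33 mA.
Check D₁: its anode-to-cathode voltage is 5.6 − 6.3 = -0.7 V < 0.7 V, so it is off. The assumption is consistent.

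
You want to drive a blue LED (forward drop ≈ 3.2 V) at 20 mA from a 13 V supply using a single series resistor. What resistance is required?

The resistor drops V_S − V_D = 13 − 3.2 = 9.8 V at 20 mA.
R = 9.8 V / 20 mA = 0.49 kΩ.

R ≈ 0.49 kΩ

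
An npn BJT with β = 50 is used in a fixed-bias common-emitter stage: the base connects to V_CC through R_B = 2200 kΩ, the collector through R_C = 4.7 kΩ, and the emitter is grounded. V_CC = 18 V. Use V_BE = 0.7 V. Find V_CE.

V_CE ≈ 16 V

Base loop: V_CC = I_B·R_B + V_BE, so I_B = (18 − 0.7)/2200 kΩ = 0.00786 mA.
In the active region I_C = β·I_B = 50 × 0.00786 = 0.393 mA.
Collector loop: V_CE = V_CC − I_C·R_C = 18 − 0.393×4.7 = 16.2 V.
Since V_CE = 16.2 V > V_CE(sat) ≈ 0.2 V, the transistor is in the active region as assumed.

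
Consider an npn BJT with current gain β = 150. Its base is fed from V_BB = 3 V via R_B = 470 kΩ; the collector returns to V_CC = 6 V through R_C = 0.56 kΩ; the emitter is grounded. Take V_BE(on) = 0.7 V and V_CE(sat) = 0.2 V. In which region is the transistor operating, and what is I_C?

active; I_C ≈ 0.73 mA

Assume active. Base-emitter loop: I_B = (V_BB − V_BE)/R_B = (3 − 0.7)/470 = 0.00489 mA.
I_C = β·I_B = 150×0.00489 = 0.734 mA.
V_CE = V_CC − I_C·R_C = 6 − 0.734×0.56 = 5.59 V > V_CE(sat), so the active-region assumption holds.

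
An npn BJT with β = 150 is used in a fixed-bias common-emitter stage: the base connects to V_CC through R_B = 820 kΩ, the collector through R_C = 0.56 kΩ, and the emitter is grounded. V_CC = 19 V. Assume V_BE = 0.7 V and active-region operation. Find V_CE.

Base loop: V_CC = I_B·R_B + V_BE, so I_B = (19 − 0.7)/820 kΩ = 0.0223 mA.
In the active region I_C = β·I_B = 150 × 0.0223 = 3.35 mA.
Collector loop: V_CE = V_CC − I_C·R_C = 19 − 3.35×0.56 = 17.1 V.
Since V_CE = 17.1 V > V_CE(sat) ≈ 0.2 V, the transistor is in the active region as assumed.

V_CE ≈ 17 V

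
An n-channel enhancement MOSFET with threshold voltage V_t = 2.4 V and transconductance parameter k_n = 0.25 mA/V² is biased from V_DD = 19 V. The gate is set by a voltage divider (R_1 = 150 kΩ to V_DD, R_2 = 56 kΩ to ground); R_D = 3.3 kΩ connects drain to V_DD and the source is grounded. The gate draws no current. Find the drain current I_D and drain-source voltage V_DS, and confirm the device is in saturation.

I_D ≈ 0.96 mA, V_DS ≈ 16 V

V_G = V_DD·R_2/(R_1+R_2) = 19×56/206 = 5.17 V. With the source grounded, V_GS = V_G = 5.17 V.
Assume saturation: I_D = (k_n/2)(V_GS − V_t)² = (0.25/2)×(5.17 − 2.4)² = 0.125×2.77² = 0.956 mA.
V_DS = V_DD − I_D·R_D = 19 − 0.956×3.3 = 15.8 V.
Saturation requires V_DS ≥ V_GS − V_t = 2.77 V; 15.8 ≥ 2.77 ✓.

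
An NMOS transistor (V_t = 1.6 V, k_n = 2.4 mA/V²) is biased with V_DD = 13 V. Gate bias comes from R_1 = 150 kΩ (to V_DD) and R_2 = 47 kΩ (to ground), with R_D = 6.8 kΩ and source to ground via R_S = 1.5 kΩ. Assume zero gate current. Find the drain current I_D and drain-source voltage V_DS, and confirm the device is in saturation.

I_D ≈ 0.55 mA, V_DS ≈ 8.4 V

V_G = V_DD·R_2/(R_1+R_2) = 13×47/197 = 3.1 V.
Assume saturation: I_D = (k_n/2)(V_GS − V_t)² with V_GS = V_G − I_D·R_S = 3.1 − 1.5·I_D.
Substituting gives 2.7·I_D² − 6.41·I_D + 2.71 = 0, with roots I_D = 0.55 or 1.82 mA.
The root I_D = 1.82 mA gives V_GS = 0.368 V ≤ V_t, so take I_D = 0.55 mA.
Then V_GS = 2.28 V and V_DS = V_DD − I_D(R_D+R_S) = 13 − 0.55×8.3 = 8.44 V.
Saturation requires V_DS ≥ V_GS − V_t = 0.677 V; 8.44 ≥ 0.677 ✓.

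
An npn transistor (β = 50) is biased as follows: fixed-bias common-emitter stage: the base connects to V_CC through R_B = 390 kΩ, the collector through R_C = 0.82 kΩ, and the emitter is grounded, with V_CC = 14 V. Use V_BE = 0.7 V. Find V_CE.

Base loop: V_CC = I_B·R_B + V_BE, so I_B = (14 − 0.7)/390 kΩ = 0.0341 mA.
In the active region I_C = β·I_B = 50 × 0.0341 = 1.71 mA.
Collector loop: V_CE = V_CC − I_C·R_C = 14 − 1.71×0.82 = 12.6 V.
Since V_CE = 12.6 V > V_CE(sat) ≈ 0.2 V, the transistor is in the active region as assumed.

V_CE ≈ 13 V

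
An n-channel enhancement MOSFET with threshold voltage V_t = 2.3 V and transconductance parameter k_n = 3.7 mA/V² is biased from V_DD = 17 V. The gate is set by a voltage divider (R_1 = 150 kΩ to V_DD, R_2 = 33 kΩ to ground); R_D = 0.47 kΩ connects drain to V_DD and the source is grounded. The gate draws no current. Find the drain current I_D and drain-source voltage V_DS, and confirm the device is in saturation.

V_G = V_DD·R_2/(R_1+R_2) = 17×33/183 = 3.07 V. With the source grounded, V_GS = V_G = 3.07 V.
Assume saturation: I_D = (k_n/2)(V_GS − V_t)² = (3.7/2)×(3.07 − 2.3)² = 1.85×0.766² = 1.08 mA.
V_DS = V_DD − I_D·R_D = 17 − 1.08×0.47 = 16.5 V.
Saturation requires V_DS ≥ V_GS − V_t = 0.766 V; 16.5 ≥ 0.766 ✓.

I_D ≈ 1.1 mA, V_DS ≈ 16 V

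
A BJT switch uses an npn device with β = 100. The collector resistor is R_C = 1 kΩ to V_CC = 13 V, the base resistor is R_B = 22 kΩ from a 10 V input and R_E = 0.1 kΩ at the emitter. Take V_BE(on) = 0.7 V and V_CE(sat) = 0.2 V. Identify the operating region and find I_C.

saturation; I_C ≈ 12 mA

Assume active: I_B = (10 − 0.7)/(22 + 101×0.1) = 0.29 mA, I_C = β·I_B = 29 mA.
Then V_CE = 13 − 29×1 − 29.3×0.1 = -18.9 V < 0.2 V — the active assumption fails.
Re-solve with V_CE = 0.2 V. KCL at the emitter: V_E/R_E = (V_BB−0.7−V_E)/R_B + (V_CC−0.2−V_E)/R_C, giving V_E = 1.2 V.
I_C = (V_CC − 0.2 − V_E)/R_C = (12.8 − 1.2)/1 = 11.6 mA.
Check: I_B = (9.3 − 1.2)/22 = 0.368 mA, and β·I_B = 36.8 mA > I_C, confirming saturation.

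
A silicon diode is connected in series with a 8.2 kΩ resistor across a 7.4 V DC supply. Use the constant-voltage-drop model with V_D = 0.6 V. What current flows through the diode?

KVL around the loop: 7.4 = V_D + I·R = 0.6 + I × 8.2 kΩ.
So I = (7.4 − 0.6) / 8.2 kΩ = 6.8 / 8.2 = 0.829 mA.

I ≈ 0.83 mA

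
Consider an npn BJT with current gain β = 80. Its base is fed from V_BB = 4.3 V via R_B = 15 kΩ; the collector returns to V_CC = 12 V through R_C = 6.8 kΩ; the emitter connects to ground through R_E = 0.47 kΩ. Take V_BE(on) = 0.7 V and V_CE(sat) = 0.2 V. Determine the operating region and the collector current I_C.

Assume active: I_B = (4.3 − 0.7)/(15 + 81×0.47) = 0.0678 mA, I_C = β·I_B = 5.43 mA.
Then V_CE = 12 − 5.43×6.8 − 5.49×0.47 = -27.5 V < 0.2 V — the active assumption fails.
Re-solve with V_CE = 0.2 V. KCL at the emitter: V_E/R_E = (V_BB−0.7−V_E)/R_B + (V_CC−0.2−V_E)/R_C, giving V_E = 0.844 V.
I_C = (V_CC − 0.2 − V_E)/R_C = (11.8 − 0.844)/6.8 = 1.61 mA.
Check: I_B = (3.6 − 0.844)/15 = 0.184 mA, and β·I_B = 14.7 mA > I_C, confirming saturation.

saturation; I_C ≈ 1.6 mA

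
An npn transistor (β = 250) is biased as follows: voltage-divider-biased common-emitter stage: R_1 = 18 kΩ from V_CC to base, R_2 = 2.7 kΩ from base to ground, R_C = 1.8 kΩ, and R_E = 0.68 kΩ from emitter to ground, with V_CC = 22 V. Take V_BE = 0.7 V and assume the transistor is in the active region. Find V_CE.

V_CE ≈ 14 V

Thevenize the base divider: V_Th = V_CC·R_2/(R_1+R_2) = 22×2.7/20.7 = 2.87 V, R_Th = R_1‖R_2 = 2.35 kΩ.
Base-emitter loop: V_Th = I_B·R_Th + V_BE + (β+1)I_B·R_E, so I_B = (2.87 − 0.7) / (2.35 + 251×0.68) = 0.0125 mA.
I_C = β·I_B = 250×0.0125 = 3.13 mA, and I_E = (β+1)I_B = 3.15 mA.
V_CE = V_CC − I_C·R_C − I_E·R_E = 22 − 3.13×1.8 − 3.15×0.68 = 14.2 V.
V_CE = 14.2 V > 0.2 V confirms active-region operation.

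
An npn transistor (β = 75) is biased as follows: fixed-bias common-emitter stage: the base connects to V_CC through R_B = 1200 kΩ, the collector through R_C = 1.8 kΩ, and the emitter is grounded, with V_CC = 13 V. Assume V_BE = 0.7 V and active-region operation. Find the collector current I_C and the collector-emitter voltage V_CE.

I_C ≈ 0.77 mA, V_CE ≈ 12 V

Base loop: V_CC = I_B·R_B + V_BE, so I_B = (13 − 0.7)/1200 kΩ = 0.0103 mA.
In the active region I_C = β·I_B = 75 × 0.0103 = 0.769 mA.
Collector loop: V_CE = V_CC − I_C·R_C = 13 − 0.769×1.8 = 11.6 V.
Since V_CE = 11.6 V > V_CE(sat) ≈ 0.2 V, the transistor is in the active region as assumed.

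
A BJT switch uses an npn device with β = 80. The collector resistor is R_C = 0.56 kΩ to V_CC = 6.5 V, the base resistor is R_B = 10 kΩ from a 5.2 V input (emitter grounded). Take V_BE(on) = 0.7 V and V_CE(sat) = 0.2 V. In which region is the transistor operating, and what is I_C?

saturation; I_C ≈ 11 mA

Assume active: I_B = (5.2 − 0.7)/10 = 0.45 mA, giving I_C = β·I_B = 36 mA.
But then V_CE = 6.5 − 36×0.56 = -13.7 V < V_CE(sat) = 0.2 V — impossible in the active region.
So the transistor is saturated. With V_CE = 0.2 V, I_C = (V_CC − 0.2)/R_C = 6.3/0.56 = 11.2 mA.
Check: β·I_B = 36 mA > I_C = 11.2 mA, confirming saturation.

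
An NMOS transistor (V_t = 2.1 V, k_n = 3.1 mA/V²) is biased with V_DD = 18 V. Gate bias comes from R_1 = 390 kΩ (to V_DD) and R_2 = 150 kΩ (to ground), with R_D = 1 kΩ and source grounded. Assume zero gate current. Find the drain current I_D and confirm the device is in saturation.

I_D ≈ 13 mA

V_G = V_DD·R_2/(R_1+R_2) = 18×150/540 = 5 V. With the source grounded, V_GS = V_G = 5 V.
Assume saturation: I_D = (k_n/2)(V_GS − V_t)² = (3.1/2)×(5 − 2.1)² = 1.55×2.9² = 13 mA.
V_DS = V_DD − I_D·R_D = 18 − 13×1 = 4.96 V.
Saturation requires V_DS ≥ V_GS − V_t = 2.9 V; 4.96 ≥ 2.9 ✓.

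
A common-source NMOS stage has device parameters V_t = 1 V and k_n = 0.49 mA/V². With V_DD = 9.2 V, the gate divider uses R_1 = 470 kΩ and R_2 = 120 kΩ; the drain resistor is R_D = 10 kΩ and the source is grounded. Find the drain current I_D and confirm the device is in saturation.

V_G = V_DD·R_2/(R_1+R_2) = 9.2×120/590 = 1.87 V. With the source grounded, V_GS = V_G = 1.87 V.
Assume saturation: I_D = (k_n/2)(V_GS − V_t)² = (0.49/2)×(1.87 − 1)² = 0.245×0.871² = 0.186 mA.
V_DS = V_DD − I_D·R_D = 9.2 − 0.186×10 = 7.34 V.
Saturation requires V_DS ≥ V_GS − V_t = 0.871 V; 7.34 ≥ 0.871 ✓.

I_D ≈ 0.19 mA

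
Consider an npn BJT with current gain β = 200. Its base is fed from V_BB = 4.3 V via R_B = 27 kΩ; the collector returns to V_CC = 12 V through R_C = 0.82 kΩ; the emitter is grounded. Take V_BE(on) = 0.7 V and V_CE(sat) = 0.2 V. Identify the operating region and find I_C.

saturation; I_C ≈ 14 mA

Assume active: I_B = (4.3 − 0.7)/27 = 0.133 mA, giving I_C = β·I_B = 26.7 mA.
But then V_CE = 12 − 26.7×0.82 = -9.87 V < V_CE(sat) = 0.2 V — impossible in the active region.
So the transistor is saturated. With V_CE = 0.2 V, I_C = (V_CC − 0.2)/R_C = 11.8/0.82 = 14.4 mA.
Check: β·I_B = 26.7 mA > I_C = 14.4 mA, confirming saturation.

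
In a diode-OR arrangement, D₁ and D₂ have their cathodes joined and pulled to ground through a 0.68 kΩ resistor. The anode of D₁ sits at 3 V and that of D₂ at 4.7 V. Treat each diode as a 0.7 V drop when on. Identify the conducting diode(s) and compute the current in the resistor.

Assume both conduct. Then node N would need to be at both 3−0.7 = 2.3 V and 4.7−0.7 = 4 V, which is impossible.
Assume only D₂ conducts: V_N = 4.7 − 0.7 = 4 V, so I_R = 4/0.68 = 5.88 mA.
Check D₁: its anode-to-cathode voltage is 3 − 4 = -1 V < 0.7 V, so it is off. The assumption is consistent.

Only D₂ conducts; I_R ≈ 5.9 mA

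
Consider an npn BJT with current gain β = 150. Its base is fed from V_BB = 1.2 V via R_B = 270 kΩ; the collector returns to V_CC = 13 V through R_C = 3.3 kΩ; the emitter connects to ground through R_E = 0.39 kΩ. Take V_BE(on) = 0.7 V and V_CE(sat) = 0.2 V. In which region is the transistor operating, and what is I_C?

active; I_C ≈ 0.23 mA

Assume active. Base-emitter loop: I_B = (V_BB − V_BE)/(R_B + (β+1)R_E) = (1.2 − 0.7)/(270 + 151×0.39) = 0.00152 mA.
I_C = β·I_B = 150×0.00152 = 0.228 mA.
V_CE = V_CC − I_C·R_C − I_E·R_E = 13 − 0.228×3.3 − 0.23×0.39 = 12.2 V > V_CE(sat), so the active-region assumption holds.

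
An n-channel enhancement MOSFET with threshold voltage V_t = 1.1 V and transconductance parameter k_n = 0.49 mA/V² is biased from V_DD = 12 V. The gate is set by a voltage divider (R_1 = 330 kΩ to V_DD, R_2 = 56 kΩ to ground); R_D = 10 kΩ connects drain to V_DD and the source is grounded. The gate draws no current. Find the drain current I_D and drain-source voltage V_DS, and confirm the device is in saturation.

I_D ≈ 0.1 mA, V_DS ≈ 11 V

V_G = V_DD·R_2/(R_1+R_2) = 12×56/386 = 1.74 V. With the source grounded, V_GS = V_G = 1.74 V.
Assume saturation: I_D = (k_n/2)(V_GS − V_t)² = (0.49/2)×(1.74 − 1.1)² = 0.245×0.641² = 0.101 mA.
V_DS = V_DD − I_D·R_D = 12 − 0.101×10 = 11 V.
Saturation requires V_DS ≥ V_GS − V_t = 0.641 V; 11 ≥ 0.641 ✓.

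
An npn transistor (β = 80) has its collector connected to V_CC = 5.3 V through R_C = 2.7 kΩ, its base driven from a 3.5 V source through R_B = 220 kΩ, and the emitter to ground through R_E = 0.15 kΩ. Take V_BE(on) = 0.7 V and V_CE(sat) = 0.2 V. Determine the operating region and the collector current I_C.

active; I_C ≈ 0.96 mA

Assume active. Base-emitter loop: I_B = (V_BB − V_BE)/(R_B + (β+1)R_E) = (3.5 − 0.7)/(220 + 81×0.15) = 0.0121 mA.
I_C = β·I_B = 80×0.0121 = 0.965 mA.
V_CE = V_CC − I_C·R_C − I_E·R_E = 5.3 − 0.965×2.7 − 0.977×0.15 = 2.55 V > V_CE(sat), so the active-region assumption holds.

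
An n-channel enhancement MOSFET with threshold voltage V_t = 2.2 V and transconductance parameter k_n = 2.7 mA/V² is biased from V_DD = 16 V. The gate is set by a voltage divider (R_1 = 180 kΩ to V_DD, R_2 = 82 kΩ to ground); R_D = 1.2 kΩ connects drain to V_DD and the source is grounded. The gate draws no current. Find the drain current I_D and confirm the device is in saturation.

V_G = V_DD·R_2/(R_1+R_2) = 16×82/262 = 5.01 V. With the source grounded, V_GS = V_G = 5.01 V.
Assume saturation: I_D = (k_n/2)(V_GS − V_t)² = (2.7/2)×(5.01 − 2.2)² = 1.35×2.81² = 10.6 mA.
V_DS = V_DD − I_D·R_D = 16 − 10.6×1.2 = 3.23 V.
Saturation requires V_DS ≥ V_GS − V_t = 2.81 V; 3.23 ≥ 2.81 ✓.

I_D ≈ 11 mA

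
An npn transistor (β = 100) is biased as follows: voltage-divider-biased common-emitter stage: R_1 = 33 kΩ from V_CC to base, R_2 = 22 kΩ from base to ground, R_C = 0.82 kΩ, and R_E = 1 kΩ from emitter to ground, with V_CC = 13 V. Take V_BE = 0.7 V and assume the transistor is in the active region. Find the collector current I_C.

I_C ≈ 3.9 mA

Thevenize the base divider: V_Th = V_CC·R_2/(R_1+R_2) = 13×22/55 = 5.2 V, R_Th = R_1‖R_2 = 13.2 kΩ.
Base-emitter loop: V_Th = I_B·R_Th + V_BE + (β+1)I_B·R_E, so I_B = (5.2 − 0.7) / (13.2 + 101×1) = 0.0394 mA.
I_C = β·I_B = 100×0.0394 = 3.94 mA, and I_E = (β+1)I_B = 3.98 mA.
V_CE = V_CC − I_C·R_C − I_E·R_E = 13 − 3.94×0.82 − 3.98×1 = 5.79 V.
V_CE = 5.79 V > 0.2 V confirms active-region operation.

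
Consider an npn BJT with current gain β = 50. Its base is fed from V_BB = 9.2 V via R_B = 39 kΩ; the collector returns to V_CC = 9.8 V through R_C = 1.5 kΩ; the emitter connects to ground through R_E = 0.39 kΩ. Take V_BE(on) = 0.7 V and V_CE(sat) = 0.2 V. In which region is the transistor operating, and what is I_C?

saturation; I_C ≈ 5 mA

Assume active: I_B = (9.2 − 0.7)/(39 + 51×0.39) = 0.144 mA, I_C = β·I_B = 7.22 mA.
Then V_CE = 9.8 − 7.22×1.5 − 7.36×0.39 = -3.9 V < 0.2 V — the active assumption fails.
Re-solve with V_CE = 0.2 V. KCL at the emitter: V_E/R_E = (V_BB−0.7−V_E)/R_B + (V_CC−0.2−V_E)/R_C, giving V_E = 2.03 V.
I_C = (V_CC − 0.2 − V_E)/R_C = (9.6 − 2.03)/1.5 = 5.05 mA.
Check: I_B = (8.5 − 2.03)/39 = 0.166 mA, and β·I_B = 8.29 mA > I_C, confirming saturation.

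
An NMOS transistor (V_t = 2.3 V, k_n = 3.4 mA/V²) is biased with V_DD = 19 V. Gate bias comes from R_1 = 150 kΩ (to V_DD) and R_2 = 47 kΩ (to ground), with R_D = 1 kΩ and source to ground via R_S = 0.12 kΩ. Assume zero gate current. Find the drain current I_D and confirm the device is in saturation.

V_G = V_DD·R_2/(R_1+R_2) = 19×47/197 = 4.53 V.
Assume saturation: I_D = (k_n/2)(V_GS − V_t)² with V_GS = V_G − I_D·R_S = 4.53 − 0.12·I_D.
Substituting gives 0.0245·I_D² − 1.91·I_D + 8.48 = 0, with roots I_D = 4.72 or 73.3 mA.
The root I_D = 73.3 mA gives V_GS = -4.27 V ≤ V_t, so take I_D = 4.72 mA.
Then V_GS = 3.97 V and V_DS = V_DD − I_D(R_D+R_S) = 19 − 4.72×1.12 = 13.7 V.
Saturation requires V_DS ≥ V_GS − V_t = 1.67 V; 13.7 ≥ 1.67 ✓.

I_D ≈ 4.7 mA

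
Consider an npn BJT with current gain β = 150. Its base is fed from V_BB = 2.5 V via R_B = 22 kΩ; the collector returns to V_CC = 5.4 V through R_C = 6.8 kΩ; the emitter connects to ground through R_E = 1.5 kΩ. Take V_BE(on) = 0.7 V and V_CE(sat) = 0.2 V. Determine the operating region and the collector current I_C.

Assume active: I_B = (2.5 − 0.7)/(22 + 151×1.5) = 0.00724 mA, I_C = β·I_B = 1.09 mA.
Then V_CE = 5.4 − 1.09×6.8 − 1.09×1.5 = -3.63 V < 0.2 V — the active assumption fails.
Re-solve with V_CE = 0.2 V. KCL at the emitter: V_E/R_E = (V_BB−0.7−V_E)/R_B + (V_CC−0.2−V_E)/R_C, giving V_E = 0.985 V.
I_C = (V_CC − 0.2 − V_E)/R_C = (5.2 − 0.985)/6.8 = 0.62 mA.
Check: I_B = (1.8 − 0.985)/22 = 0.037 mA, and β·I_B = 5.55 mA > I_C, confirming saturation.

saturation; I_C ≈ 0.62 mA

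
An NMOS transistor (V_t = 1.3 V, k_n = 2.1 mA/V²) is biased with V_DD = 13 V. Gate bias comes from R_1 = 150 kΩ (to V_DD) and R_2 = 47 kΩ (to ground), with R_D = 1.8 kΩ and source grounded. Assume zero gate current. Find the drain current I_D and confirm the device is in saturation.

V_G = V_DD·R_2/(R_1+R_2) = 13×47/197 = 3.1 V. With the source grounded, V_GS = V_G = 3.1 V.
Assume saturation: I_D = (k_n/2)(V_GS − V_t)² = (2.1/2)×(3.1 − 1.3)² = 1.05×1.8² = 3.41 mA.
V_DS = V_DD − I_D·R_D = 13 − 3.41×1.8 = 6.87 V.
Saturation requires V_DS ≥ V_GS − V_t = 1.8 V; 6.87 ≥ 1.8 ✓.

I_D ≈ 3.4 mA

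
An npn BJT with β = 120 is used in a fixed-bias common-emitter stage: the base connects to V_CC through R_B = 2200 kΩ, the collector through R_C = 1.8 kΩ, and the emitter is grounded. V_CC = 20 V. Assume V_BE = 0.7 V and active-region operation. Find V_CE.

Base loop: V_CC = I_B·R_B + V_BE, so I_B = (20 − 0.7)/2200 kΩ = 0.00877 mA.
In the active region I_C = β·I_B = 120 × 0.00877 = 1.05 mA.
Collector loop: V_CE = V_CC − I_C·R_C = 20 − 1.05×1.8 = 18.1 V.
Since V_CE = 18.1 V > V_CE(sat) ≈ 0.2 V, the transistor is in the active region as assumed.

V_CE ≈ 18 V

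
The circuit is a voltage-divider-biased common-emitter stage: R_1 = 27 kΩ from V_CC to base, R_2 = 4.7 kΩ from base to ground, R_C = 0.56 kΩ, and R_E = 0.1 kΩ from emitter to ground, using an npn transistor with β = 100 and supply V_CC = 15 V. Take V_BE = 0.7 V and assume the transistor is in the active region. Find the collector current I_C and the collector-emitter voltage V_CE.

Thevenize the base divider: V_Th = V_CC·R_2/(R_1+R_2) = 15×4.7/31.7 = 2.22 V, R_Th = R_1‖R_2 = 4 kΩ.
Base-emitter loop: V_Th = I_B·R_Th + V_BE + (β+1)I_B·R_E, so I_B = (2.22 − 0.7) / (4 + 101×0.1) = 0.108 mA.
I_C = β·I_B = 100×0.108 = 10.8 mA, and I_E = (β+1)I_B = 10.9 mA.
V_CE = V_CC − I_C·R_C − I_E·R_E = 15 − 10.8×0.56 − 10.9×0.1 = 7.86 V.
V_CE = 7.86 V > 0.2 V confirms active-region operation.

I_C ≈ 11 mA, V_CE ≈ 7.9 V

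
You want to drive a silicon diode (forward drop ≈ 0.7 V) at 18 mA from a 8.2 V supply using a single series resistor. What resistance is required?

R ≈ 0.42 kΩ

The resistor drops V_S − V_D = 8.2 − 0.7 = 7.5 V at 18 mA.
R = 7.5 V / 18 mA = 0.417 kΩ.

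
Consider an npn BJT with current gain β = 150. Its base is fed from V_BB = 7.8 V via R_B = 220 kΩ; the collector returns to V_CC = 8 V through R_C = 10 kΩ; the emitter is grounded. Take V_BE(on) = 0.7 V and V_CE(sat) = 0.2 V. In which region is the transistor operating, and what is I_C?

Assume active: I_B = (7.8 − 0.7)/220 = 0.0323 mA, giving I_C = β·I_B = 4.84 mA.
But then V_CE = 8 − 4.84×10 = -40.4 V < V_CE(sat) = 0.2 V — impossible in the active region.
So the transistor is saturated. With V_CE = 0.2 V, I_C = (V_CC − 0.2)/R_C = 7.8/10 = 0.78 mA.
Check: β·I_B = 4.84 mA > I_C = 0.78 mA, confirming saturation.

saturation; I_C ≈ 0.78 mA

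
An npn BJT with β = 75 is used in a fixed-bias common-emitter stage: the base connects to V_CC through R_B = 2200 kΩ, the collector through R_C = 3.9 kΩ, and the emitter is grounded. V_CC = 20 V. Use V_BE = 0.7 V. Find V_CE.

V_CE ≈ 17 V

Base loop: V_CC = I_B·R_B + V_BE, so I_B = (20 − 0.7)/2200 kΩ = 0.00877 mA.
In the active region I_C = β·I_B = 75 × 0.00877 = 0.658 mA.
Collector loop: V_CE = V_CC − I_C·R_C = 20 − 0.658×3.9 = 17.4 V.
Since V_CE = 17.4 V > V_CE(sat) ≈ 0.2 V, the transistor is in the active region as assumed.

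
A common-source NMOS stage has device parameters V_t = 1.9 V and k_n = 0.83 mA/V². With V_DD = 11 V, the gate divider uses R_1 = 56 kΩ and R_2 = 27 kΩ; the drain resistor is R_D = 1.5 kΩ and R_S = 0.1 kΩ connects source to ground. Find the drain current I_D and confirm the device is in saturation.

V_G = V_DD·R_2/(R_1+R_2) = 11×27/83 = 3.58 V.
Assume saturation: I_D = (k_n/2)(V_GS − V_t)² with V_GS = V_G − I_D·R_S = 3.58 − 0.1·I_D.
Substituting gives 0.00415·I_D² − 1.14·I_D + 1.17 = 0, with roots I_D = 1.03 or 274 mA.
The root I_D = 274 mA gives V_GS = -23.8 V ≤ V_t, so take I_D = 1.03 mA.
Then V_GS = 3.48 V and V_DS = V_DD − I_D(R_D+R_S) = 11 − 1.03×1.6 = 9.35 V.
Saturation requires V_DS ≥ V_GS − V_t = 1.58 V; 9.35 ≥ 1.58 ✓.

I_D ≈ 1 mA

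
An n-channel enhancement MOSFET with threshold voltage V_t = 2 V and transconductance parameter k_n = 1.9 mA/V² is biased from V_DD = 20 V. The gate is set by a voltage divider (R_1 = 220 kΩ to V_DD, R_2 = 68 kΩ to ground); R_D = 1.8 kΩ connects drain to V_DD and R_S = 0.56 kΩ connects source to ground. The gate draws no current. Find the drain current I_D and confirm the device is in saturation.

I_D ≈ 2.2 mA

V_G = V_DD·R_2/(R_1+R_2) = 20×68/288 = 4.72 V.
Assume saturation: I_D = (k_n/2)(V_GS − V_t)² with V_GS = V_G − I_D·R_S = 4.72 − 0.56·I_D.
Substituting gives 0.298·I_D² − 3.9·I_D + 7.04 = 0, with roots I_D = 2.17 or 10.9 mA.
The root I_D = 10.9 mA gives V_GS = -1.39 V ≤ V_t, so take I_D = 2.17 mA.
Then V_GS = 3.51 V and V_DS = V_DD − I_D(R_D+R_S) = 20 − 2.17×2.36 = 14.9 V.
Saturation requires V_DS ≥ V_GS − V_t = 1.51 V; 14.9 ≥ 1.51 ✓.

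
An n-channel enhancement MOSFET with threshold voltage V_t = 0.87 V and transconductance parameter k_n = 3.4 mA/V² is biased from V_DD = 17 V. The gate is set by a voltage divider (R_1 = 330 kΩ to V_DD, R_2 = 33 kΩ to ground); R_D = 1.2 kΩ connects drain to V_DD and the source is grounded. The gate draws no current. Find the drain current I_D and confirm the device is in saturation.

V_G = V_DD·R_2/(R_1+R_2) = 17×33/363 = 1.55 V. With the source grounded, V_GS = V_G = 1.55 V.
Assume saturation: I_D = (k_n/2)(V_GS − V_t)² = (3.4/2)×(1.55 − 0.87)² = 1.7×0.675² = 0.776 mA.
V_DS = V_DD − I_D·R_D = 17 − 0.776×1.2 = 16.1 V.
Saturation requires V_DS ≥ V_GS − V_t = 0.675 V; 16.1 ≥ 0.675 ✓.

I_D ≈ 0.78 mA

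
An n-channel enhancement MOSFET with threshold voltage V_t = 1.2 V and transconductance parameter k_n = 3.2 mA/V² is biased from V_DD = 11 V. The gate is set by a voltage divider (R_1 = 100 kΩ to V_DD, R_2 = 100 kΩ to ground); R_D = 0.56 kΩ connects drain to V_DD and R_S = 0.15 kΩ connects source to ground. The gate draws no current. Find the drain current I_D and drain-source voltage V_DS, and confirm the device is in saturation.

V_G = V_DD·R_2/(R_1+R_2) = 11×100/200 = 5.5 V.
Assume saturation: I_D = (k_n/2)(V_GS − V_t)² with V_GS = V_G − I_D·R_S = 5.5 − 0.15·I_D.
Substituting gives 0.036·I_D² − 3.06·I_D + 29.6 = 0, with roots I_D = 11.1 or 74 mA.
The root I_D = 74 mA gives V_GS = -5.6 V ≤ V_t, so take I_D = 11.1 mA.
Then V_GS = 3.83 V and V_DS = V_DD − I_D(R_D+R_S) = 11 − 11.1×0.71 = 3.12 V.
Saturation requires V_DS ≥ V_GS − V_t = 2.63 V; 3.12 ≥ 2.63 ✓.

I_D ≈ 11 mA, V_DS ≈ 3.1 V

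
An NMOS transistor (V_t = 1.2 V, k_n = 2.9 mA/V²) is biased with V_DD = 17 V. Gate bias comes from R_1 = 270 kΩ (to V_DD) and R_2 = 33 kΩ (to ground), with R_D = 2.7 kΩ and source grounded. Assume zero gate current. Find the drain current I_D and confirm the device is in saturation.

V_G = V_DD·R_2/(R_1+R_2) = 17×33/303 = 1.85 V. With the source grounded, V_GS = V_G = 1.85 V.
Assume saturation: I_D = (k_n/2)(V_GS − V_t)² = (2.9/2)×(1.85 − 1.2)² = 1.45×0.651² = 0.615 mA.
V_DS = V_DD − I_D·R_D = 17 − 0.615×2.7 = 15.3 V.
Saturation requires V_DS ≥ V_GS − V_t = 0.651 V; 15.3 ≥ 0.651 ✓.

I_D ≈ 0.62 mA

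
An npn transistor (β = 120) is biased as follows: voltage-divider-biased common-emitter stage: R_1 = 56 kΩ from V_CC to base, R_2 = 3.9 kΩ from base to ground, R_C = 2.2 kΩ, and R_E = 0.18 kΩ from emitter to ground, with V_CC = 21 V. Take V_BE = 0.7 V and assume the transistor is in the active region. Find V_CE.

Thevenize the base divider: V_Th = V_CC·R_2/(R_1+R_2) = 21×3.9/59.9 = 1.37 V, R_Th = R_1‖R_2 = 3.65 kΩ.
Base-emitter loop: V_Th = I_B·R_Th + V_BE + (β+1)I_B·R_E, so I_B = (1.37 − 0.7) / (3.65 + 121×0.18) = 0.0262 mA.
I_C = β·I_B = 120×0.0262 = 3.15 mA, and I_E = (β+1)I_B = 3.18 mA.
V_CE = V_CC − I_C·R_C − I_E·R_E = 21 − 3.15×2.2 − 3.18×0.18 = 13.5 V.
V_CE = 13.5 V > 0.2 V confirms active-region operation.

V_CE ≈ 14 V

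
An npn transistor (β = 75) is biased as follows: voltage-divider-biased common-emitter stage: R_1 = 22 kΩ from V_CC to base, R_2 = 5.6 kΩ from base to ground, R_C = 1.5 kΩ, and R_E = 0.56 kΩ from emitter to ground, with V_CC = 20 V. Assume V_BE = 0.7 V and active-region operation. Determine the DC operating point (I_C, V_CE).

I_C ≈ 5.4 mA, V_CE ≈ 8.9 V

Thevenize the base divider: V_Th = V_CC·R_2/(R_1+R_2) = 20×5.6/27.6 = 4.06 V, R_Th = R_1‖R_2 = 4.46 kΩ.
Base-emitter loop: V_Th = I_B·R_Th + V_BE + (β+1)I_B·R_E, so I_B = (4.06 − 0.7) / (4.46 + 76×0.56) = 0.0714 mA.
I_C = β·I_B = 75×0.0714 = 5.36 mA, and I_E = (β+1)I_B = 5.43 mA.
V_CE = V_CC − I_C·R_C − I_E·R_E = 20 − 5.36×1.5 − 5.43×0.56 = 8.93 V.
V_CE = 8.93 V > 0.2 V confirms active-region operation.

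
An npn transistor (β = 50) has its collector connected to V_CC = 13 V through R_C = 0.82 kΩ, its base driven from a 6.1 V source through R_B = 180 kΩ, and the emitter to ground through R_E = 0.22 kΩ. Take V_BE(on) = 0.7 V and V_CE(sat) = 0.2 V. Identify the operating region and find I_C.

active; I_C ≈ 1.4 mA

Assume active. Base-emitter loop: I_B = (V_BB − V_BE)/(R_B + (β+1)R_E) = (6.1 − 0.7)/(180 + 51×0.22) = 0.0282 mA.
I_C = β·I_B = 50×0.0282 = 1.41 mA.
V_CE = V_CC − I_C·R_C − I_E·R_E = 13 − 1.41×0.82 − 1.44×0.22 = 11.5 V > V_CE(sat), so the active-region assumption holds.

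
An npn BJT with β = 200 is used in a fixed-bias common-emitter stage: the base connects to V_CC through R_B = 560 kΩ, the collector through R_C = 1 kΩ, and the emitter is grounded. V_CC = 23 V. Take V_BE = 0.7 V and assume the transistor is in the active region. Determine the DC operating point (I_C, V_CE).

Base loop: V_CC = I_B·R_B + V_BE, so I_B = (23 − 0.7)/560 kΩ = 0.0398 mA.
In the active region I_C = β·I_B = 200 × 0.0398 = 7.96 mA.
Collector loop: V_CE = V_CC − I_C·R_C = 23 − 7.96×1 = 15 V.
Since V_CE = 15 V > V_CE(sat) ≈ 0.2 V, the transistor is in the active region as assumed.

I_C ≈ 8 mA, V_CE ≈ 15 V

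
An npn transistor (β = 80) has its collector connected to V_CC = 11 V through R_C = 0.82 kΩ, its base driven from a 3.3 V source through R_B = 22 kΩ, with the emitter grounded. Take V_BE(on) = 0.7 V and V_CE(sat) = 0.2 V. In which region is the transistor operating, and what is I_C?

active; I_C ≈ 9.5 mA

Assume active. Base-emitter loop: I_B = (V_BB − V_BE)/R_B = (3.3 − 0.7)/22 = 0.118 mA.
I_C = β·I_B = 80×0.118 = 9.45 mA.
V_CE = V_CC − I_C·R_C = 11 − 9.45×0.82 = 3.25 V > V_CE(sat), so the active-region assumption holds.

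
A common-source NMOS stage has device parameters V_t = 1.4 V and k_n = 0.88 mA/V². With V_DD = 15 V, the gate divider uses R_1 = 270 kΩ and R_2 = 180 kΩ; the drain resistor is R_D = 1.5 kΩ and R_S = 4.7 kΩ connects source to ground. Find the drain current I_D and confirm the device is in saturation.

V_G = V_DD·R_2/(R_1+R_2) = 15×180/450 = 6 V.
Assume saturation: I_D = (k_n/2)(V_GS − V_t)² with V_GS = V_G − I_D·R_S = 6 − 4.7·I_D.
Substituting gives 9.72·I_D² − 20·I_D + 9.31 = 0, with roots I_D = 0.709 or 1.35 mA.
The root I_D = 1.35 mA gives V_GS = -0.353 V ≤ V_t, so take I_D = 0.709 mA.
Then V_GS = 2.67 V and V_DS = V_DD − I_D(R_D+R_S) = 15 − 0.709×6.2 = 10.6 V.
Saturation requires V_DS ≥ V_GS − V_t = 1.27 V; 10.6 ≥ 1.27 ✓.

I_D ≈ 0.71 mA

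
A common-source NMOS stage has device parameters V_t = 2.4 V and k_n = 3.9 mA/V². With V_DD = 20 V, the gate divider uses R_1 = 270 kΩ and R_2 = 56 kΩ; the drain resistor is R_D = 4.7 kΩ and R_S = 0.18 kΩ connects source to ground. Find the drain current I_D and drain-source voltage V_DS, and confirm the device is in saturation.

V_G = V_DD·R_2/(R_1+R_2) = 20×56/326 = 3.44 V.
Assume saturation: I_D = (k_n/2)(V_GS − V_t)² with V_GS = V_G − I_D·R_S = 3.44 − 0.18·I_D.
Substituting gives 0.0632·I_D² − 1.73·I_D + 2.09 = 0, with roots I_D = 1.27 or 26.1 mA.
The root I_D = 26.1 mA gives V_GS = -1.26 V ≤ V_t, so take I_D = 1.27 mA.
Then V_GS = 3.21 V and V_DS = V_DD − I_D(R_D+R_S) = 20 − 1.27×4.88 = 13.8 V.
Saturation requires V_DS ≥ V_GS − V_t = 0.807 V; 13.8 ≥ 0.807 ✓.

I_D ≈ 1.3 mA, V_DS ≈ 14 V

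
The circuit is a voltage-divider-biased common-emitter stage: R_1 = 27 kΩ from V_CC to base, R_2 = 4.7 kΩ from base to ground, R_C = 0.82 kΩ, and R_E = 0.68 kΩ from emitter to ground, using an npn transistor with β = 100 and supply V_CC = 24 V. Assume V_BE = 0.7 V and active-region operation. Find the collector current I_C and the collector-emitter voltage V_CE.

I_C ≈ 3.9 mA, V_CE ≈ 18 V

Thevenize the base divider: V_Th = V_CC·R_2/(R_1+R_2) = 24×4.7/31.7 = 3.56 V, R_Th = R_1‖R_2 = 4 kΩ.
Base-emitter loop: V_Th = I_B·R_Th + V_BE + (β+1)I_B·R_E, so I_B = (3.56 − 0.7) / (4 + 101×0.68) = 0.0393 mA.
I_C = β·I_B = 100×0.0393 = 3.93 mA, and I_E = (β+1)I_B = 3.97 mA.
V_CE = V_CC − I_C·R_C − I_E·R_E = 24 − 3.93×0.82 − 3.97×0.68 = 18.1 V.
V_CE = 18.1 V > 0.2 V confirms active-region operation.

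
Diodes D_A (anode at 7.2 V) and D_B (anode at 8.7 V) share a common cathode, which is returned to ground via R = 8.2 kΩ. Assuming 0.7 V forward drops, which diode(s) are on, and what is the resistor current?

Assume both conduct. Then node N would need to be at both 7.2−0.7 = 6.5 V and 8.7−0.7 = 8 V, which is impossible.
Assume only D_B conducts: V_N = 8.7 − 0.7 = 8 V, so I_R = 8/8.2 = 0.976 mA.
Check D_A: its anode-to-cathode voltage is 7.2 − 8 = -0.8 V < 0.7 V, so it is off. The assumption is consistent.

Only D_B conducts; I_R ≈ 0.98 mA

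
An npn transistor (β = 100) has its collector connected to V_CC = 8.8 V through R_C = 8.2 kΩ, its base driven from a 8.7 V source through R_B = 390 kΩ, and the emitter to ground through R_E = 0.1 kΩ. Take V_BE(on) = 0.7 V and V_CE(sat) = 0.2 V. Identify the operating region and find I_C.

saturation; I_C ≈ 1 mA

Assume active: I_B = (8.7 − 0.7)/(390 + 101×0.1) = 0.02 mA, I_C = β·I_B = 2 mA.
Then V_CE = 8.8 − 2×8.2 − 2.02×0.1 = -7.8 V < 0.2 V — the active assumption fails.
Re-solve with V_CE = 0.2 V. KCL at the emitter: V_E/R_E = (V_BB−0.7−V_E)/R_B + (V_CC−0.2−V_E)/R_C, giving V_E = 0.106 V.
I_C = (V_CC − 0.2 − V_E)/R_C = (8.6 − 0.106)/8.2 = 1.04 mA.
Check: I_B = (8 − 0.106)/390 = 0.0202 mA, and β·I_B = 2.02 mA > I_C, confirming saturation.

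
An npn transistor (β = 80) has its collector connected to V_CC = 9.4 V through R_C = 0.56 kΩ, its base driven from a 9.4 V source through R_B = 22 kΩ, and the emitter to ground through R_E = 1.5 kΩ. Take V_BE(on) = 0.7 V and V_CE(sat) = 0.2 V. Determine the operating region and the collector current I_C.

saturation; I_C ≈ 4.4 mA

Assume active: I_B = (9.4 − 0.7)/(22 + 81×1.5) = 0.0606 mA, I_C = β·I_B = 4.85 mA.
Then V_CE = 9.4 − 4.85×0.56 − 4.91×1.5 = -0.682 V < 0.2 V — the active assumption fails.
Re-solve with V_CE = 0.2 V. KCL at the emitter: V_E/R_E = (V_BB−0.7−V_E)/R_B + (V_CC−0.2−V_E)/R_C, giving V_E = 6.74 V.
I_C = (V_CC − 0.2 − V_E)/R_C = (9.2 − 6.74)/0.56 = 4.4 mA.
Check: I_B = (8.7 − 6.74)/22 = 0.0893 mA, and β·I_B = 7.14 mA > I_C, confirming saturation.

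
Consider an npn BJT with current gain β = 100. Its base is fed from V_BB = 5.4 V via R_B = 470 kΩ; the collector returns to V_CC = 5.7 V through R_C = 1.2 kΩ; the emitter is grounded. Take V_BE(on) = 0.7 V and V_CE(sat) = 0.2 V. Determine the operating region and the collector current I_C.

active; I_C ≈ 1 mA

Assume active. Base-emitter loop: I_B = (V_BB − V_BE)/R_B = (5.4 − 0.7)/470 = 0.01 mA.
I_C = β·I_B = 100×0.01 = 1 mA.
V_CE = V_CC − I_C·R_C = 5.7 − 1×1.2 = 4.5 V > V_CE(sat), so the active-region assumption holds.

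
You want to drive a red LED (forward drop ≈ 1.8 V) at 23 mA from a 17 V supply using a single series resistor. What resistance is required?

The resistor drops V_S − V_D = 17 − 1.8 = 15.2 V at 23 mA.
R = 15.2 V / 23 mA = 0.661 kΩ.

R ≈ 0.66 kΩ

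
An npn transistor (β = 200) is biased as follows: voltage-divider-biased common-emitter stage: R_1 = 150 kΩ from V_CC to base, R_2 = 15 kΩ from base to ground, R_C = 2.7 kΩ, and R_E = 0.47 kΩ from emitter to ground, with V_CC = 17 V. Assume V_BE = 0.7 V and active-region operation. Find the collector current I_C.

Thevenize the base divider: V_Th = V_CC·R_2/(R_1+R_2) = 17×15/165 = 1.55 V, R_Th = R_1‖R_2 = 13.6 kΩ.
Base-emitter loop: V_Th = I_B·R_Th + V_BE + (β+1)I_B·R_E, so I_B = (1.55 − 0.7) / (13.6 + 201×0.47) = 0.00782 mA.
I_C = β·I_B = 200×0.00782 = 1.56 mA, and I_E = (β+1)I_B = 1.57 mA.
V_CE = V_CC − I_C·R_C − I_E·R_E = 17 − 1.56×2.7 − 1.57×0.47 = 12 V.
V_CE = 12 V > 0.2 V confirms active-region operation.

I_C ≈ 1.6 mA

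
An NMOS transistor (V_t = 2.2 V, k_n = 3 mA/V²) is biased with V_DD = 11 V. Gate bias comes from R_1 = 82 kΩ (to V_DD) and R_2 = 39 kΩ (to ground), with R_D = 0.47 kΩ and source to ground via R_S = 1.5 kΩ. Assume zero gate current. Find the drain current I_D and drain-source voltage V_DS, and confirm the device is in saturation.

V_G = V_DD·R_2/(R_1+R_2) = 11×39/121 = 3.55 V.
Assume saturation: I_D = (k_n/2)(V_GS − V_t)² with V_GS = V_G − I_D·R_S = 3.55 − 1.5·I_D.
Substituting gives 3.38·I_D² − 7.05·I_D + 2.72 = 0, with roots I_D = 0.509 or 1.58 mA.
The root I_D = 1.58 mA gives V_GS = 1.17 V ≤ V_t, so take I_D = 0.509 mA.
Then V_GS = 2.78 V and V_DS = V_DD − I_D(R_D+R_S) = 11 − 0.509×1.97 = 10 V.
Saturation requires V_DS ≥ V_GS − V_t = 0.582 V; 10 ≥ 0.582 ✓.

I_D ≈ 0.51 mA, V_DS ≈ 10 V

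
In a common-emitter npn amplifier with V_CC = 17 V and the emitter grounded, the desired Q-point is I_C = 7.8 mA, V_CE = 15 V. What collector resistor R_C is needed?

Collector loop: V_CC = I_C·R_C + V_CE.
R_C = (V_CC − V_CE)/I_C = (17 − 15)/7.8 = 0.256 kΩ.

R_C ≈ 0.26 kΩ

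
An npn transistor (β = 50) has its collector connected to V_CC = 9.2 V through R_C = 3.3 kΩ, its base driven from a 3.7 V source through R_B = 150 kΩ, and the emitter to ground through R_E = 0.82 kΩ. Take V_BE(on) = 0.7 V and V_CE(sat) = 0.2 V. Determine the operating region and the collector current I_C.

active; I_C ≈ 0.78 mA

Assume active. Base-emitter loop: I_B = (V_BB − V_BE)/(R_B + (β+1)R_E) = (3.7 − 0.7)/(150 + 51×0.82) = 0.0156 mA.
I_C = β·I_B = 50×0.0156 = 0.782 mA.
V_CE = V_CC − I_C·R_C − I_E·R_E = 9.2 − 0.782×3.3 − 0.798×0.82 = 5.97 V > V_CE(sat), so the active-region assumption holds.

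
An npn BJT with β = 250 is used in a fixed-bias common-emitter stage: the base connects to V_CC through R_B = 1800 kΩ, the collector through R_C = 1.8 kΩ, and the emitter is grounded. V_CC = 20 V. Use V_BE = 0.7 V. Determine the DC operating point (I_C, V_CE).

Base loop: V_CC = I_B·R_B + V_BE, so I_B = (20 − 0.7)/1800 kΩ = 0.0107 mA.
In the active region I_C = β·I_B = 250 × 0.0107 = 2.68 mA.
Collector loop: V_CE = V_CC − I_C·R_C = 20 − 2.68×1.8 = 15.2 V.
Since V_CE = 15.2 V > V_CE(sat) ≈ 0.2 V, the transistor is in the active region as assumed.

I_C ≈ 2.7 mA, V_CE ≈ 15 V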